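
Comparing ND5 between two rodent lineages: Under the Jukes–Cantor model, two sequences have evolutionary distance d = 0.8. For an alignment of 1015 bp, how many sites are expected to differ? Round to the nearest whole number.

Invert JC69: p = (3/4)(1 − e^(−4d/3)) = 0.75 × (1 − e^(-1.066667)) = 0.75 × (1 − 0.344154) = 0.491885.
Expected differing sites = pL ≈ 0.491885 × 1015 = 499.263275 ≈ 499.

499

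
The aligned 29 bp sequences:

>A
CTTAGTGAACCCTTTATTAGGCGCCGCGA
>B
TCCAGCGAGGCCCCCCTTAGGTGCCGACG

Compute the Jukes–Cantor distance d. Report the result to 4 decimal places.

0.7739

The sequences differ at 14 of 29 sites, so p = 14/29 ≈ 0.482759.
d = −(3/4) ln(1 − 4p/3) = −0.75 ln(1 − 0.643679) = −0.75 ln(0.356321)
  = −0.75 × (-1.031923) = 0.773942 substitutions/site.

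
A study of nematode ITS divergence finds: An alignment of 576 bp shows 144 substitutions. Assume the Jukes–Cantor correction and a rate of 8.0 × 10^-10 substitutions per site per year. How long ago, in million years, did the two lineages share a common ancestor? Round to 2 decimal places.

190.06

p = 144/576 = 0.25.
d = −(3/4) ln(1 − 4p/3) = −0.75 ln(1 − 0.333333) = −0.75 ln(0.666667)
  = −0.75 × (-0.405465) = 0.304099 substitutions/site.
Under a molecular clock d = 2μt, so t = d/(2μ) = 0.304099 / (2 × 8.0 × 10^-10) = 190.06 million years.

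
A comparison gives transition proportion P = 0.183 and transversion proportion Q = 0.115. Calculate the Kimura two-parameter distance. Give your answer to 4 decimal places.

0.3933

Under the Kimura two-parameter model, d = −½ ln(1 − 2P − Q) − ¼ ln(1 − 2Q).
1 − 2P − Q = 0.519, giving −½ ln(0.519) = 0.327926.
1 − 2Q = 0.77, giving −¼ ln(0.77) = 0.065341.
d = 0.327926 + 0.065341 = 0.393267.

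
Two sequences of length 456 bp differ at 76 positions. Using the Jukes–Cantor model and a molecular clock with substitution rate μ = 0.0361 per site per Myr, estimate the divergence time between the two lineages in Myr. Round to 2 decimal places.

2.61

p = 76/456 ≈ 0.166667.
d = −(3/4) ln(1 − 4p/3) = −0.75 ln(1 − 0.222223) = −0.75 ln(0.777777)
  = −0.75 × (-0.251315) = 0.188486 substitutions/site.
Under a molecular clock d = 2μt, so t = d/(2μ) = 0.188486 / (2 × 0.0361) = 2.61 Myr.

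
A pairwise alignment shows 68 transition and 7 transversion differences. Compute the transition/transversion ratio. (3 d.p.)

9.714

R = 68/7 = 9.714285… ≈ 9.714 (to 3 d.p.).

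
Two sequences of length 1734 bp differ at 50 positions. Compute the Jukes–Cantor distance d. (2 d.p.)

0.03

p = 50/1734 ≈ 0.028835.
d = −(3/4) ln(1 − 4p/3) = −0.75 ln(1 − 0.038447) = −0.75 ln(0.961553)
  = −0.75 × (-0.039206) = 0.029405 substitutions/site.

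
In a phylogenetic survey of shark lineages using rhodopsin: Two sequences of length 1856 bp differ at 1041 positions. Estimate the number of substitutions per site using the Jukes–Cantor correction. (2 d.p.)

1.03

p = 1041/1856 ≈ 0.560884.
d = −(3/4) ln(1 − 4p/3) = −0.75 ln(1 − 0.747845) = −0.75 ln(0.252155)
  = −0.75 × (-1.377711) = 1.033283 substitutions/site.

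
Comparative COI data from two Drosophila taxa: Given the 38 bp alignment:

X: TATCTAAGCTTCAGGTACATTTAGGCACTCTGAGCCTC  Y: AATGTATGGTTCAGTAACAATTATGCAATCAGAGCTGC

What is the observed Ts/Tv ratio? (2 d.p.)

0.09

Transitions are A↔G and C↔T; transversions are all other mismatches.
Transitions: 1. Transversions: 11.
R = 1/11 = 0.090909… ≈ 0.09 (to 2 d.p.).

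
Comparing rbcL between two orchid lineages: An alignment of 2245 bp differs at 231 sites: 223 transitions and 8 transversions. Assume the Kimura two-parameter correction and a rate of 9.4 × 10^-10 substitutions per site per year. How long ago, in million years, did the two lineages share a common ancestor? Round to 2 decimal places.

P = 223/2245 ≈ 0.099332 and Q = 8/2245 ≈ 0.003563.
Under the Kimura two-parameter model, d = −½ ln(1 − 2P − Q) − ¼ ln(1 − 2Q).
1 − 2P − Q = 0.797773, giving −½ ln(0.797773) = 0.112966.
1 − 2Q = 0.992874, giving −¼ ln(0.992874) = 0.001788.
d = 0.112966 + 0.001788 = 0.114754.
Under a molecular clock d = 2μt, so t = d/(2μ) = 0.114754 / (2 × 9.4 × 10^-10) = 61.04 million years.

61.04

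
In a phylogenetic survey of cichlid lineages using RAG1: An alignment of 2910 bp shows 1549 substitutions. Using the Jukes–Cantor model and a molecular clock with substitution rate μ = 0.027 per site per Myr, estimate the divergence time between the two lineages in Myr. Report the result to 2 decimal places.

p = 1549/2910 ≈ 0.532302.
d = −(3/4) ln(1 − 4p/3) = −0.75 ln(1 − 0.709736) = −0.75 ln(0.290264)
  = −0.75 × (-1.236964) = 0.927723 substitutions/site.
Under a molecular clock d = 2μt, so t = d/(2μ) = 0.927723 / (2 × 0.027) = 17.18 Myr.

17.18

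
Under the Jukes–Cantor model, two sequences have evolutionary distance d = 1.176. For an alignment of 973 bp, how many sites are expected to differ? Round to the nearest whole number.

Invert JC69: p = (3/4)(1 − e^(−4d/3)) = 0.75 × (1 − e^(-1.568)) = 0.75 × (1 − 0.208462) = 0.593654.
Expected differing sites = pL ≈ 0.593654 × 973 = 577.625342 ≈ 578.

578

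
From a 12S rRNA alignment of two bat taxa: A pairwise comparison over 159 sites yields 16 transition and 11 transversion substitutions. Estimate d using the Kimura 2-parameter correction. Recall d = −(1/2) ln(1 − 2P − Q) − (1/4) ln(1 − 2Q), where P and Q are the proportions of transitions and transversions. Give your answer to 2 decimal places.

P = 16/159 ≈ 0.100629 and Q = 11/159 ≈ 0.069182.
Under the Kimura two-parameter model, d = −½ ln(1 − 2P − Q) − ¼ ln(1 − 2Q).
1 − 2P − Q = 0.72956, giving −½ ln(0.72956) = 0.157657.
1 − 2Q = 0.861636, giving −¼ ln(0.861636) = 0.037231.
d = 0.157657 + 0.037231 = 0.194888.

0.19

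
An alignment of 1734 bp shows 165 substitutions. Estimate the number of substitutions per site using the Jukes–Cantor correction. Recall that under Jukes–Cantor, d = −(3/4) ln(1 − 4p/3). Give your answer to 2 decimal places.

0.10

p = 165/1734 ≈ 0.095156.
d = −(3/4) ln(1 − 4p/3) = −0.75 ln(1 − 0.126875) = −0.75 ln(0.873125)
  = −0.75 × (-0.135677) = 0.101758 substitutions/site.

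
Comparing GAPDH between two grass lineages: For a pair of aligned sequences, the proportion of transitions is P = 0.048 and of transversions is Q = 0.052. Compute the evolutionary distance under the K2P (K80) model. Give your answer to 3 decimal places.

0.108

Under the Kimura two-parameter model, d = −½ ln(1 − 2P − Q) − ¼ ln(1 − 2Q).
1 − 2P − Q = 0.852, giving −½ ln(0.852) = 0.080084.
1 − 2Q = 0.896, giving −¼ ln(0.896) = 0.027454.
d = 0.080084 + 0.027454 = 0.107538.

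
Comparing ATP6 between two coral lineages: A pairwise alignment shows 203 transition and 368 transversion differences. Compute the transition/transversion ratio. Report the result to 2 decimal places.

R = 203/368 = 0.551630… ≈ 0.55 (to 2 d.p.).

0.55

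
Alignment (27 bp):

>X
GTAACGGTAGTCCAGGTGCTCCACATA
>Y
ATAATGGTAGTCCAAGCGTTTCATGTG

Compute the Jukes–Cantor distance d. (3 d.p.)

The sequences differ at 9 of 27 sites (1, 5, 15, 17, 19, 21, 24, 25, 27), so p = 9/27 ≈ 0.333333.
d = −(3/4) ln(1 − 4p/3) = −0.75 ln(1 − 0.444444) = −0.75 ln(0.555556)
  = −0.75 × (-0.587786) = 0.440840 substitutions/site.

0.441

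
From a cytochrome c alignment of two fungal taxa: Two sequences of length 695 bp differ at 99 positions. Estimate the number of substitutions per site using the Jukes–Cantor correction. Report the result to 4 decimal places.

0.1580

p = 99/695 ≈ 0.142446.
d = −(3/4) ln(1 − 4p/3) = −0.75 ln(1 − 0.189928) = −0.75 ln(0.810072)
  = −0.75 × (-0.210632) = 0.157974 substitutions/site.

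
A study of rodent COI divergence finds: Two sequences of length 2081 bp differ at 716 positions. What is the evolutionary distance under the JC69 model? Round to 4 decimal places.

p = 716/2081 ≈ 0.344065.
d = −(3/4) ln(1 − 4p/3) = −0.75 ln(1 − 0.458753) = −0.75 ln(0.541247)
  = −0.75 × (-0.613880) = 0.460410 substitutions/site.

0.4604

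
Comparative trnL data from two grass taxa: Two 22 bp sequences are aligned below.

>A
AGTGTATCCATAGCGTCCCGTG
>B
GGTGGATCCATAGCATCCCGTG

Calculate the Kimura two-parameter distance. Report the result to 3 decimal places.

0.153

Of 22 sites, 2 differences are transitions and 1 are transversions, so P = 2/22 ≈ 0.090909 and Q = 1/22 ≈ 0.045455.
Under the Kimura two-parameter model, d = −½ ln(1 − 2P − Q) − ¼ ln(1 − 2Q).
1 − 2P − Q = 0.772727, giving −½ ln(0.772727) = 0.128915.
1 − 2Q = 0.90909, giving −¼ ln(0.90909) = 0.023828.
d = 0.128915 + 0.023828 = 0.152743.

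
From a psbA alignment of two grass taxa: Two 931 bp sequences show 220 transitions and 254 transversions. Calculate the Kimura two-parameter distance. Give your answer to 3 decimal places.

0.881

P = 220/931 ≈ 0.236305 and Q = 254/931 ≈ 0.272825.
Under the Kimura two-parameter model, d = −½ ln(1 − 2P − Q) − ¼ ln(1 − 2Q).
1 − 2P − Q = 0.254565, giving −½ ln(0.254565) = 0.684100.
1 − 2Q = 0.45435, giving −¼ ln(0.45435) = 0.197222.
d = 0.684100 + 0.197222 = 0.881322.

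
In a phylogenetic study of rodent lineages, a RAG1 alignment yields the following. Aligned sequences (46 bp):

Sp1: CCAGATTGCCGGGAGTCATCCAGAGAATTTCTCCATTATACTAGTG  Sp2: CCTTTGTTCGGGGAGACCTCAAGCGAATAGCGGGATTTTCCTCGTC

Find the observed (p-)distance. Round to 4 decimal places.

The sequences differ at 19 of 46 positions.
p = 19/46 = 0.413043… ≈ 0.4130 (to 4 d.p.).

0.4130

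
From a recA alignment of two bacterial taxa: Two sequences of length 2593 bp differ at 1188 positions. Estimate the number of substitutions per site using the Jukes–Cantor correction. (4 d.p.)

0.7079

p = 1188/2593 ≈ 0.458157.
d = −(3/4) ln(1 − 4p/3) = −0.75 ln(1 − 0.610876) = −0.75 ln(0.389124)
  = −0.75 × (-0.943857) = 0.707893 substitutions/site.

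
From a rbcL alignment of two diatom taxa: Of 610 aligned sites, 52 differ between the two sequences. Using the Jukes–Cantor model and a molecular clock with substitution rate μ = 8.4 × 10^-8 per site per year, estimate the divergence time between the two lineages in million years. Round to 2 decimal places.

p = 52/610 ≈ 0.085246.
d = −(3/4) ln(1 − 4p/3) = −0.75 ln(1 − 0.113661) = −0.75 ln(0.886339)
  = −0.75 × (-0.120656) = 0.090492 substitutions/site.
Under a molecular clock d = 2μt, so t = d/(2μ) = 0.090492 / (2 × 8.4 × 10^-8) = 0.54 million years.

0.54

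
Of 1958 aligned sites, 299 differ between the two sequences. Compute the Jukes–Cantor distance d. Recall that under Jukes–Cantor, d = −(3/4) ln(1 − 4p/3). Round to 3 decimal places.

p = 299/1958 ≈ 0.152707.
d = −(3/4) ln(1 − 4p/3) = −0.75 ln(1 − 0.203609) = −0.75 ln(0.796391)
  = −0.75 × (-0.227665) = 0.170749 substitutions/site.

0.171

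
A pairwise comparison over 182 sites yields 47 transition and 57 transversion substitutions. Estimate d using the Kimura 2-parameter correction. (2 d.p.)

P = 47/182 ≈ 0.258242 and Q = 57/182 ≈ 0.313187.
Under the Kimura two-parameter model, d = −½ ln(1 − 2P − Q) − ¼ ln(1 − 2Q).
1 − 2P − Q = 0.170329, giving −½ ln(0.170329) = 0.885012.
1 − 2Q = 0.373626, giving −¼ ln(0.373626) = 0.246125.
d = 0.885012 + 0.246125 = 1.131137.

1.13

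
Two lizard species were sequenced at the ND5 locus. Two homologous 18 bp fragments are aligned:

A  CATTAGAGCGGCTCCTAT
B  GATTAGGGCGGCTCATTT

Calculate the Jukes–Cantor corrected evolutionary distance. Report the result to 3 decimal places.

0.264

The sequences differ at 4 of 18 sites (1, 7, 15, 17), so p = 4/18 ≈ 0.222222.
d = −(3/4) ln(1 − 4p/3) = −0.75 ln(1 − 0.296296) = −0.75 ln(0.703704)
  = −0.75 × (-0.351397) = 0.263548 substitutions/site.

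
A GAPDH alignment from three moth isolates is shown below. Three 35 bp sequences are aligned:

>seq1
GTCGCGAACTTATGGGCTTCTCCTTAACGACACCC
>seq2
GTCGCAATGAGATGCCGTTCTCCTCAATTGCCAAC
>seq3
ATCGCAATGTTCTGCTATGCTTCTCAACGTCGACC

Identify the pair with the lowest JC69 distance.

seq1–seq2: 15/35 differ, p = 0.429, d = 0.635.
seq1–seq3: 14/35 differ, p = 0.400, d = 0.572.
seq2–seq3: 13/35 differ, p = 0.371, d = 0.513.
The smallest distance is between seq2 and seq3.

seq2 and seq3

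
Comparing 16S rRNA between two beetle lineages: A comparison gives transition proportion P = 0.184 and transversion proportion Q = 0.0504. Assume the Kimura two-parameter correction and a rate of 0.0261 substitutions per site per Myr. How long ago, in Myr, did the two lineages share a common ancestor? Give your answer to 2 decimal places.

5.70

Under the Kimura two-parameter model, d = −½ ln(1 − 2P − Q) − ¼ ln(1 − 2Q).
1 − 2P − Q = 0.5816, giving −½ ln(0.5816) = 0.270986.
1 − 2Q = 0.8992, giving −¼ ln(0.8992) = 0.026562.
d = 0.270986 + 0.026562 = 0.297548.
Under a molecular clock d = 2μt, so t = d/(2μ) = 0.297548 / (2 × 0.0261) = 5.70 Myr.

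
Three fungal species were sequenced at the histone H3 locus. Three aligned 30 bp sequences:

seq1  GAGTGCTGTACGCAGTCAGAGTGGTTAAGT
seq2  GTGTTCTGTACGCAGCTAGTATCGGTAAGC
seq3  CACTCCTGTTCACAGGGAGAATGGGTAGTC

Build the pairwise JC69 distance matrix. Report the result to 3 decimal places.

seq1–seq2: 9/30 sites differ → p = 0.3, d = −0.75 ln(1 − 0.4) = 0.383119 ≈ 0.383.
seq1–seq3: 12/30 sites differ → p = 0.4, d = −0.75 ln(1 − 0.533333) = 0.571605 ≈ 0.572.
seq2–seq3: 12/30 sites differ → p = 0.4, d = −0.75 ln(1 − 0.533333) = 0.571605 ≈ 0.572.

d(seq1,seq2) = 0.383, d(seq1,seq3) = 0.572, d(seq2,seq3) = 0.572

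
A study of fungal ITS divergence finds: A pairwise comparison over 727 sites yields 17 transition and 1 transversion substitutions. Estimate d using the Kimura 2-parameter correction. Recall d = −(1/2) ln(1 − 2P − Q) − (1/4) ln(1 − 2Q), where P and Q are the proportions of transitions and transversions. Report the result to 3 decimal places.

0.025

P = 17/727 ≈ 0.023384 and Q = 1/727 ≈ 0.001376.
Under the Kimura two-parameter model, d = −½ ln(1 − 2P − Q) − ¼ ln(1 − 2Q).
1 − 2P − Q = 0.951856, giving −½ ln(0.951856) = 0.024671.
1 − 2Q = 0.997248, giving −¼ ln(0.997248) = 0.000689.
d = 0.024671 + 0.000689 = 0.025360.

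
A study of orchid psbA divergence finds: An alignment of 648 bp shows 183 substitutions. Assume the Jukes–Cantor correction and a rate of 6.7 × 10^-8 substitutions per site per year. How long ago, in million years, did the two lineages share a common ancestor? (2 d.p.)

p = 183/648 ≈ 0.282407.
d = −(3/4) ln(1 − 4p/3) = −0.75 ln(1 − 0.376543) = −0.75 ln(0.623457)
  = −0.75 × (-0.472475) = 0.354356 substitutions/site.
Under a molecular clock d = 2μt, so t = d/(2μ) = 0.354356 / (2 × 6.7 × 10^-8) = 2.64 million years.

2.64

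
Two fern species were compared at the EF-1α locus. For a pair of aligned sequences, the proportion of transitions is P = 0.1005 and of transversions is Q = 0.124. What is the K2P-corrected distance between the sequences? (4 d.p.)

0.2678

Under the Kimura two-parameter model, d = −½ ln(1 − 2P − Q) − ¼ ln(1 − 2Q).
1 − 2P − Q = 0.675, giving −½ ln(0.675) = 0.196521.
1 − 2Q = 0.752, giving −¼ ln(0.752) = 0.071255.
d = 0.196521 + 0.071255 = 0.267776.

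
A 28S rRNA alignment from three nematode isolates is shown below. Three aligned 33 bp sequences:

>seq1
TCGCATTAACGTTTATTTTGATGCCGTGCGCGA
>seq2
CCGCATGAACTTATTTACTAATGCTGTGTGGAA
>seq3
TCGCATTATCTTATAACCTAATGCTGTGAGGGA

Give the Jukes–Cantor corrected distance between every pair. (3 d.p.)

d(seq1,seq2) = 0.497, d(seq1,seq3) = 0.388, d(seq2,seq3) = 0.293

seq1–seq2: 12/33 sites differ → p ≈ 0.363636, d = −0.75 ln(1 − 0.484848) = 0.497470 ≈ 0.497.
seq1–seq3: 10/33 sites differ → p ≈ 0.30303, d = −0.75 ln(1 − 0.40404) = 0.388186 ≈ 0.388.
seq2–seq3: 8/33 sites differ → p ≈ 0.242424, d = −0.75 ln(1 − 0.323232) = 0.292820 ≈ 0.293.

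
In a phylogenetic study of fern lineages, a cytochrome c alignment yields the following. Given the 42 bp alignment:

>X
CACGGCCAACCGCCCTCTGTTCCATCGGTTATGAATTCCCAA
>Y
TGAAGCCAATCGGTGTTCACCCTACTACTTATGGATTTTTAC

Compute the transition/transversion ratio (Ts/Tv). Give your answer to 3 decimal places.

Transitions are A↔G and C↔T; transversions are all other mismatches.
Transitions: 18. Transversions: 5.
R = 18/5 = 3.600.

3.600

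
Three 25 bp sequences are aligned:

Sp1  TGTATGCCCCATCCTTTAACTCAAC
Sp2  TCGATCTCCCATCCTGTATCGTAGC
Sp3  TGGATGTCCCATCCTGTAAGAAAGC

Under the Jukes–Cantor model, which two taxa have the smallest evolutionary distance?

Sp2 and Sp3

Sp1–Sp2: 9/25 differ, p = 0.360, d = 0.490.
Sp1–Sp3: 7/25 differ, p = 0.280, d = 0.351.
Sp2–Sp3: 6/25 differ, p = 0.240, d = 0.289.
The smallest distance is between Sp2 and Sp3.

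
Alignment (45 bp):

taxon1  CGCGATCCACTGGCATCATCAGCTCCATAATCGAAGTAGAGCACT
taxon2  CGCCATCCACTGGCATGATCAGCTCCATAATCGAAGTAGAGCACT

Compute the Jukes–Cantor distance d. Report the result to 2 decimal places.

0.05

The sequences differ at 2 of 45 sites (4, 17), so p = 2/45 ≈ 0.044444.
d = −(3/4) ln(1 − 4p/3) = −0.75 ln(1 − 0.059259) = −0.75 ln(0.940741)
  = −0.75 × (-0.061087) = 0.045815 substitutions/site.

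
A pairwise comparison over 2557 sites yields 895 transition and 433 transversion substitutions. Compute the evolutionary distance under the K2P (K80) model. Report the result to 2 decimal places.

1.12

P = 895/2557 ≈ 0.35002 and Q = 433/2557 ≈ 0.169339.
Under the Kimura two-parameter model, d = −½ ln(1 − 2P − Q) − ¼ ln(1 − 2Q).
1 − 2P − Q = 0.130621, giving −½ ln(0.130621) = 1.017728.
1 − 2Q = 0.661322, giving −¼ ln(0.661322) = 0.103379.
d = 1.017728 + 0.103379 = 1.121107.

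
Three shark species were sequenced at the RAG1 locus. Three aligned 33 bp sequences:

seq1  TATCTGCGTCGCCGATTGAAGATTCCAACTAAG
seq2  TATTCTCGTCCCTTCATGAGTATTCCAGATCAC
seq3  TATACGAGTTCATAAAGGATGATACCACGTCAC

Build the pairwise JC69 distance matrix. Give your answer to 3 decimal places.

seq1–seq2: 14/33 sites differ → p ≈ 0.424242, d = −0.75 ln(1 − 0.565656) = 0.625439 ≈ 0.625.
seq1–seq3: 16/33 sites differ → p ≈ 0.484848, d = −0.75 ln(1 − 0.646464) = 0.779827 ≈ 0.780.
seq2–seq3: 13/33 sites differ → p ≈ 0.393939, d = −0.75 ln(1 − 0.525252) = 0.558728 ≈ 0.559.

d(seq1,seq2) = 0.625, d(seq1,seq3) = 0.780, d(seq2,seq3) = 0.559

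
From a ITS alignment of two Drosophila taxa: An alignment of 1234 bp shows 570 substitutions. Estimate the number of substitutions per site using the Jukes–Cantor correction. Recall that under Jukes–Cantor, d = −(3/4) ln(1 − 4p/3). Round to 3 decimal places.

0.718

p = 570/1234 ≈ 0.461912.
d = −(3/4) ln(1 − 4p/3) = −0.75 ln(1 − 0.615883) = −0.75 ln(0.384117)
  = −0.75 × (-0.956808) = 0.717606 substitutions/site.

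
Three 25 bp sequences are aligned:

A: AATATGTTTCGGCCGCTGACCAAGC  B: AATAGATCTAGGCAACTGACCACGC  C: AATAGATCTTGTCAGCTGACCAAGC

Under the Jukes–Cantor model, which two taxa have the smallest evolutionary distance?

A–B: 7/25 differ, p = 0.280, d = 0.351.
A–C: 6/25 differ, p = 0.240, d = 0.289.
B–C: 4/25 differ, p = 0.160, d = 0.180.
The smallest distance is between B and C.

B and C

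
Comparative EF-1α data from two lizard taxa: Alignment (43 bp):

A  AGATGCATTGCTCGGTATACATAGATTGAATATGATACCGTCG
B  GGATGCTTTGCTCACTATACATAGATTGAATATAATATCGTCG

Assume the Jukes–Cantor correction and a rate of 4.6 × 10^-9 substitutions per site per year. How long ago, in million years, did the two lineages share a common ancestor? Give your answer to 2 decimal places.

The sequences differ at 6 of 43 sites (1, 7, 14, 15, 34, 38), so p = 6/43 ≈ 0.139535.
d = −(3/4) ln(1 − 4p/3) = −0.75 ln(1 − 0.186047) = −0.75 ln(0.813953)
  = −0.75 × (-0.205853) = 0.154390 substitutions/site.
Under a molecular clock d = 2μt, so t = d/(2μ) = 0.154390 / (2 × 4.6 × 10^-9) = 16.78 million years.

16.78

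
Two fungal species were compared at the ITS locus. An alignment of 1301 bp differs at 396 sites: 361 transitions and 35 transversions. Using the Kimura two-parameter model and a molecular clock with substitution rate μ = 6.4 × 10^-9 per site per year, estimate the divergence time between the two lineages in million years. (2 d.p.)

P = 361/1301 ≈ 0.277479 and Q = 35/1301 ≈ 0.026902.
Under the Kimura two-parameter model, d = −½ ln(1 − 2P − Q) − ¼ ln(1 − 2Q).
1 − 2P − Q = 0.41814, giving −½ ln(0.41814) = 0.435969.
1 − 2Q = 0.946196, giving −¼ ln(0.946196) = 0.013826.
d = 0.435969 + 0.013826 = 0.449795.
Under a molecular clock d = 2μt, so t = d/(2μ) = 0.449795 / (2 × 6.4 × 10^-9) = 35.14 million years.

35.14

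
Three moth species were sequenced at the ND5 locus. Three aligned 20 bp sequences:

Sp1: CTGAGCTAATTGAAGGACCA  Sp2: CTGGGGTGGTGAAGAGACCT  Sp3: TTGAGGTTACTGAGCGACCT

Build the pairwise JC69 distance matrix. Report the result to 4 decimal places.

d(Sp1,Sp2) = 0.6872, d(Sp1,Sp3) = 0.4715, d(Sp2,Sp3) = 0.5716

Sp1–Sp2: 9/20 sites differ → p = 0.45, d = −0.75 ln(1 − 0.6) = 0.687218 ≈ 0.6872.
Sp1–Sp3: 7/20 sites differ → p = 0.35, d = −0.75 ln(1 − 0.466667) = 0.471457 ≈ 0.4715.
Sp2–Sp3: 8/20 sites differ → p = 0.4, d = −0.75 ln(1 − 0.533333) = 0.571605 ≈ 0.5716.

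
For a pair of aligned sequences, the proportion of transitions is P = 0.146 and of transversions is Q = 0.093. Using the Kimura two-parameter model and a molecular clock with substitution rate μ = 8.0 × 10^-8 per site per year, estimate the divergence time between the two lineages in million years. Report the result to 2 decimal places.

1.84

Under the Kimura two-parameter model, d = −½ ln(1 − 2P − Q) − ¼ ln(1 − 2Q).
1 − 2P − Q = 0.615, giving −½ ln(0.615) = 0.243067.
1 − 2Q = 0.814, giving −¼ ln(0.814) = 0.051449.
d = 0.243067 + 0.051449 = 0.294516.
Under a molecular clock d = 2μt, so t = d/(2μ) = 0.294516 / (2 × 8.0 × 10^-8) = 1.84 million years.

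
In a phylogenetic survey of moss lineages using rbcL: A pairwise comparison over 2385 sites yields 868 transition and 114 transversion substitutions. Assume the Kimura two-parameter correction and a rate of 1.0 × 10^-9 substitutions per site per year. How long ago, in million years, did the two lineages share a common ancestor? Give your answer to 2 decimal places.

P = 868/2385 ≈ 0.363941 and Q = 114/2385 ≈ 0.047799.
Under the Kimura two-parameter model, d = −½ ln(1 − 2P − Q) − ¼ ln(1 − 2Q).
1 − 2P − Q = 0.224319, giving −½ ln(0.224319) = 0.747343.
1 − 2Q = 0.904402, giving −¼ ln(0.904402) = 0.025120.
d = 0.747343 + 0.025120 = 0.772463.
Under a molecular clock d = 2μt, so t = d/(2μ) = 0.772463 / (2 × 1.0 × 10^-9) = 386.23 million years.

386.23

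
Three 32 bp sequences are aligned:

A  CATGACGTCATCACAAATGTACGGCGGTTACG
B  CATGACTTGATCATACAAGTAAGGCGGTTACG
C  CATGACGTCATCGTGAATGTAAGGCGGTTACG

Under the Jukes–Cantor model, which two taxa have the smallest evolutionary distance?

A and C

A–B: 6/32 differ, p = 0.188, d = 0.216.
A–C: 4/32 differ, p = 0.125, d = 0.137.
B–C: 6/32 differ, p = 0.188, d = 0.216.
The smallest distance is between A and C.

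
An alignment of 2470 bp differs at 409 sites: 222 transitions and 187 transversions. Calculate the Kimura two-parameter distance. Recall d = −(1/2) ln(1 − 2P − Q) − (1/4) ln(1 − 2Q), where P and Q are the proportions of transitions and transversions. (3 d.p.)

0.189

P = 222/2470 ≈ 0.089879 and Q = 187/2470 ≈ 0.075709.
Under the Kimura two-parameter model, d = −½ ln(1 − 2P − Q) − ¼ ln(1 − 2Q).
1 − 2P − Q = 0.744533, giving −½ ln(0.744533) = 0.147499.
1 − 2Q = 0.848582, giving −¼ ln(0.848582) = 0.041047.
d = 0.147499 + 0.041047 = 0.188546.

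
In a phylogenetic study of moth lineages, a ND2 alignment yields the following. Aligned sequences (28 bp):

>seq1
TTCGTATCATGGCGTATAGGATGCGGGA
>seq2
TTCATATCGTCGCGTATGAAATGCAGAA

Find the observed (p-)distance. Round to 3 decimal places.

The sequences differ at 8 of 28 positions (sites 4, 9, 11, 18, 19, 20, 25, 27).
p = 8/28 = 0.285714… ≈ 0.286 (to 3 d.p.).

0.286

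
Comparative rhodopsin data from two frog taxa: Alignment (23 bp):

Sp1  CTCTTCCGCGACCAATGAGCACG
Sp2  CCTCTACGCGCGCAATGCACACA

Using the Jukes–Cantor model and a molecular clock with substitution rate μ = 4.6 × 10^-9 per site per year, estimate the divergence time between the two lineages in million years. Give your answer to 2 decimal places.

The sequences differ at 9 of 23 sites (2, 3, 4, 6, 11, 12, 18, 19, 23), so p = 9/23 ≈ 0.391304.
d = −(3/4) ln(1 − 4p/3) = −0.75 ln(1 − 0.521739) = −0.75 ln(0.478261)
  = −0.75 × (-0.737599) = 0.553199 substitutions/site.
Under a molecular clock d = 2μt, so t = d/(2μ) = 0.553199 / (2 × 4.6 × 10^-9) = 60.13 million years.

60.13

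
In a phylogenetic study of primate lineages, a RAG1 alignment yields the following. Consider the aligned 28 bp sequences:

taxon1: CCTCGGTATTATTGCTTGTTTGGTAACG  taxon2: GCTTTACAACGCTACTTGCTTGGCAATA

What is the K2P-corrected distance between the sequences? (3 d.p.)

1.177

Of 28 sites, 11 differences are transitions and 3 are transversions, so P = 11/28 ≈ 0.392857 and Q = 3/28 ≈ 0.107143.
Under the Kimura two-parameter model, d = −½ ln(1 − 2P − Q) − ¼ ln(1 − 2Q).
1 − 2P − Q = 0.107143, giving −½ ln(0.107143) = 1.116795.
1 − 2Q = 0.785714, giving −¼ ln(0.785714) = 0.060291.
d = 1.116795 + 0.060291 = 1.177086.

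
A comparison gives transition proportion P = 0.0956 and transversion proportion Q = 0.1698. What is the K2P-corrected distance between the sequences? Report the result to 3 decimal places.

0.328

Under the Kimura two-parameter model, d = −½ ln(1 − 2P − Q) − ¼ ln(1 − 2Q).
1 − 2P − Q = 0.639, giving −½ ln(0.639) = 0.223925.
1 − 2Q = 0.6604, giving −¼ ln(0.6604) = 0.103727.
d = 0.223925 + 0.103727 = 0.327652.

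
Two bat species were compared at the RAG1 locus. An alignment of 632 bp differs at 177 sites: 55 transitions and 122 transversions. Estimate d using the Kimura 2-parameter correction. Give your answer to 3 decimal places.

0.351

P = 55/632 ≈ 0.087025 and Q = 122/632 ≈ 0.193038.
Under the Kimura two-parameter model, d = −½ ln(1 − 2P − Q) − ¼ ln(1 − 2Q).
1 − 2P − Q = 0.632912, giving −½ ln(0.632912) = 0.228712.
1 − 2Q = 0.613924, giving −¼ ln(0.613924) = 0.121971.
d = 0.228712 + 0.121971 = 0.350683.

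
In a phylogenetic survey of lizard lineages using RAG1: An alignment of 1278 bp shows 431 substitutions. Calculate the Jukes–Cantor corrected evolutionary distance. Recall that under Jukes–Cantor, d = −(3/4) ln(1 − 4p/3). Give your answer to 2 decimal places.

0.45

p = 431/1278 ≈ 0.337246.
d = −(3/4) ln(1 − 4p/3) = −0.75 ln(1 − 0.449661) = −0.75 ln(0.550339)
  = −0.75 × (-0.597221) = 0.447916 substitutions/site.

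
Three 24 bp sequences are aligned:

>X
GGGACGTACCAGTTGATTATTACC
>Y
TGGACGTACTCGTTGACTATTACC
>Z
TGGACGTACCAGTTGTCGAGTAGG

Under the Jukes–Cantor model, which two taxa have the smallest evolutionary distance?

X–Y: 4/24 differ, p = 0.167, d = 0.188.
X–Z: 7/24 differ, p = 0.292, d = 0.369.
Y–Z: 7/24 differ, p = 0.292, d = 0.369.
The smallest distance is between X and Y.

X and Y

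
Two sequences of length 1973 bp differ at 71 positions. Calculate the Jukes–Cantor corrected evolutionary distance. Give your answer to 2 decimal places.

0.04

p = 71/1973 ≈ 0.035986.
d = −(3/4) ln(1 − 4p/3) = −0.75 ln(1 − 0.047981) = −0.75 ln(0.952019)
  = −0.75 × (-0.049170) = 0.036878 substitutions/site.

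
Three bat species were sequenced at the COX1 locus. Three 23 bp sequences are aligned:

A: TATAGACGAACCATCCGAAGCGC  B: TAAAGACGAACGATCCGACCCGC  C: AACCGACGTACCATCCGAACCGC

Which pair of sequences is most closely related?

A–B: 4/23 differ, p = 0.174, d = 0.198.
A–C: 5/23 differ, p = 0.217, d = 0.257.
B–C: 6/23 differ, p = 0.261, d = 0.321.
The smallest distance is between A and B.

A and B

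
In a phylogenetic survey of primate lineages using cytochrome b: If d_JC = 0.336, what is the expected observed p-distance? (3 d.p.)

0.271

p = (3/4)(1 − e^(−4d/3)) = 0.75 × (1 − e^(-0.448)) = 0.75 × (1 − 0.638905) = 0.270821.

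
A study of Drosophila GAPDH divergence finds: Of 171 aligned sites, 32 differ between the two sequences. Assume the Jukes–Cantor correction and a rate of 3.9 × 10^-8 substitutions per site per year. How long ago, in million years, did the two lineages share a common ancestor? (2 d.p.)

2.76

p = 32/171 ≈ 0.187135.
d = −(3/4) ln(1 − 4p/3) = −0.75 ln(1 − 0.249513) = −0.75 ln(0.750487)
  = −0.75 × (-0.287033) = 0.215275 substitutions/site.
Under a molecular clock d = 2μt, so t = d/(2μ) = 0.215275 / (2 × 3.9 × 10^-8) = 2.76 million years.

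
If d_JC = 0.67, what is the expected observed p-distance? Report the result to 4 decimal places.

0.4430

p = (3/4)(1 − e^(−4d/3)) = 0.75 × (1 − e^(-0.893333)) = 0.75 × (1 − 0.409289) = 0.443033.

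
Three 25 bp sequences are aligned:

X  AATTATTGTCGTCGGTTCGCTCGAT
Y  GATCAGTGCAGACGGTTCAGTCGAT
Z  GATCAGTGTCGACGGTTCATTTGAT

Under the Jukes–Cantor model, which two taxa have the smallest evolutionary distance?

X–Y: 8/25 differ, p = 0.320, d = 0.417.
X–Z: 7/25 differ, p = 0.280, d = 0.351.
Y–Z: 4/25 differ, p = 0.160, d = 0.180.
The smallest distance is between Y and Z.

Y and Z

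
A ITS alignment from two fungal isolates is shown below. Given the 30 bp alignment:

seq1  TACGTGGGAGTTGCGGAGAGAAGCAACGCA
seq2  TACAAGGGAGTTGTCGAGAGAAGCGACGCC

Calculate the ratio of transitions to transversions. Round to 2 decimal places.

1.00

Transitions are A↔G and C↔T; transversions are all other mismatches.
Transitions: 3. Transversions: 3.
R = 3/3 = 1.00.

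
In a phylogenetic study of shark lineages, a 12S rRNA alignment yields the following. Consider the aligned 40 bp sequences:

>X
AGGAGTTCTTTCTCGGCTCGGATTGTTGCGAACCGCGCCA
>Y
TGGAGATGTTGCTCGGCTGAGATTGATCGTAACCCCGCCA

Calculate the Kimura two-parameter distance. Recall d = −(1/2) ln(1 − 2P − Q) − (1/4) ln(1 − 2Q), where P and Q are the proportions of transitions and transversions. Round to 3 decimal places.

Of 40 sites, 1 differences are transitions and 10 are transversions, so P = 1/40 = 0.025 and Q = 10/40 = 0.25.
Under the Kimura two-parameter model, d = −½ ln(1 − 2P − Q) − ¼ ln(1 − 2Q).
1 − 2P − Q = 0.7, giving −½ ln(0.7) = 0.178337.
1 − 2Q = 0.5, giving −¼ ln(0.5) = 0.173287.
d = 0.178337 + 0.173287 = 0.351624.

0.352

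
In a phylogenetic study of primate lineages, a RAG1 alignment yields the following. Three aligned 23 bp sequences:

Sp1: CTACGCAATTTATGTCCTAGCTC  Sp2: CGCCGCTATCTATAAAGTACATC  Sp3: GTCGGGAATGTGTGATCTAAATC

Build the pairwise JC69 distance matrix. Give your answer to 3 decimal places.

d(Sp1,Sp2) = 0.650, d(Sp1,Sp3) = 0.650, d(Sp2,Sp3) = 0.761

Sp1–Sp2: 10/23 sites differ → p ≈ 0.434783, d = −0.75 ln(1 − 0.579711) = 0.650110 ≈ 0.650.
Sp1–Sp3: 10/23 sites differ → p ≈ 0.434783, d = −0.75 ln(1 − 0.579711) = 0.650110 ≈ 0.650.
Sp2–Sp3: 11/23 sites differ → p ≈ 0.478261, d = −0.75 ln(1 − 0.637681) = 0.761423 ≈ 0.761.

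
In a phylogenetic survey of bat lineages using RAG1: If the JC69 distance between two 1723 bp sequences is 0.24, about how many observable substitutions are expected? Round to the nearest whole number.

Invert JC69: p = (3/4)(1 − e^(−4d/3)) = 0.75 × (1 − e^(-0.32)) = 0.75 × (1 − 0.726149) = 0.205388.
Expected differing sites = pL ≈ 0.205388 × 1723 = 353.883524 ≈ 354.

354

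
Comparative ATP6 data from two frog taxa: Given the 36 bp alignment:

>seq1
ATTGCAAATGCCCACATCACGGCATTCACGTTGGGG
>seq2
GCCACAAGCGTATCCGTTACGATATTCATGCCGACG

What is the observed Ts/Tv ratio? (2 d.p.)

Transitions are A↔G and C↔T; transversions are all other mismatches.
Transitions: 16. Transversions: 3.
R = 16/3 = 5.333333… ≈ 5.33 (to 2 d.p.).

5.33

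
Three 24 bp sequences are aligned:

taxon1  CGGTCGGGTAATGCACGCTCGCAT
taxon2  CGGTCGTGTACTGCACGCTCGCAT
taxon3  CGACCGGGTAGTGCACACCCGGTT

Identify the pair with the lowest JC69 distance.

taxon1 and taxon2

taxon1–taxon2: 2/24 differ, p = 0.083, d = 0.088.
taxon1–taxon3: 7/24 differ, p = 0.292, d = 0.369.
taxon2–taxon3: 8/24 differ, p = 0.333, d = 0.441.
The smallest distance is between taxon1 and taxon2.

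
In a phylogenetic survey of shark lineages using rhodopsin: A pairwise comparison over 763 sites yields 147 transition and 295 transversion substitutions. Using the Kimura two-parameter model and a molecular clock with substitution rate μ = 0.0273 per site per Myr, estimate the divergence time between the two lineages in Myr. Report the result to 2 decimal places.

P = 147/763 ≈ 0.192661 and Q = 295/763 ≈ 0.386632.
Under the Kimura two-parameter model, d = −½ ln(1 − 2P − Q) − ¼ ln(1 − 2Q).
1 − 2P − Q = 0.228046, giving −½ ln(0.228046) = 0.739104.
1 − 2Q = 0.226736, giving −¼ ln(0.226736) = 0.370992.
d = 0.739104 + 0.370992 = 1.110096.
Under a molecular clock d = 2μt, so t = d/(2μ) = 1.110096 / (2 × 0.0273) = 20.33 Myr.

20.33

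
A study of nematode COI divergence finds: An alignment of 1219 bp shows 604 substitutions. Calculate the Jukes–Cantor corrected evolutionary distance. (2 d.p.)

p = 604/1219 ≈ 0.495488.
d = −(3/4) ln(1 − 4p/3) = −0.75 ln(1 − 0.660651) = −0.75 ln(0.339349)
  = −0.75 × (-1.080726) = 0.810545 substitutions/site.

0.81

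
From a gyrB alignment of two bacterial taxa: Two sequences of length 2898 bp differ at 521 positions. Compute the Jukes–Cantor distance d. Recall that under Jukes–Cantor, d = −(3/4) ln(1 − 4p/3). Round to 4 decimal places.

p = 521/2898 ≈ 0.179779.
d = −(3/4) ln(1 − 4p/3) = −0.75 ln(1 − 0.239705) = −0.75 ln(0.760295)
  = −0.75 × (-0.274049) = 0.205537 substitutions/site.

0.2055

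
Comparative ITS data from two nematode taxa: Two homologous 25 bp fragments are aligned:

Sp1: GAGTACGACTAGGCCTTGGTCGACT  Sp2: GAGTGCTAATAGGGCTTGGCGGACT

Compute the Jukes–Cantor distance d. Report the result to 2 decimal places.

The sequences differ at 6 of 25 sites (5, 7, 9, 14, 20, 21), so p = 6/25 = 0.24.
d = −(3/4) ln(1 − 4p/3) = −0.75 ln(1 − 0.32) = −0.75 ln(0.68)
  = −0.75 × (-0.385662) = 0.289247 substitutions/site.

0.29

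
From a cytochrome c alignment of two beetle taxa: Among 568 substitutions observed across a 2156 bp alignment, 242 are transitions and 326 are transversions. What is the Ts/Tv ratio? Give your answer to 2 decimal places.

0.74

R = 242/326 = 0.742331… ≈ 0.74 (to 2 d.p.).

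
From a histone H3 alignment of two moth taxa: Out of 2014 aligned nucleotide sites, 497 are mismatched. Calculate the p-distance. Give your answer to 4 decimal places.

p = 497/2014 = 0.246772… ≈ 0.2468 (to 4 d.p.).

0.2468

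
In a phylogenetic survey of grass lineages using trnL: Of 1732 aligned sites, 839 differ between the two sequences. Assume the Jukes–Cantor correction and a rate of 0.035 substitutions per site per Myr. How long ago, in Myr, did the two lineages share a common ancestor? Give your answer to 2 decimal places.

p = 839/1732 ≈ 0.484411.
d = −(3/4) ln(1 − 4p/3) = −0.75 ln(1 − 0.645881) = −0.75 ln(0.354119)
  = −0.75 × (-1.038122) = 0.778592 substitutions/site.
Under a molecular clock d = 2μt, so t = d/(2μ) = 0.778592 / (2 × 0.035) = 11.12 Myr.

11.12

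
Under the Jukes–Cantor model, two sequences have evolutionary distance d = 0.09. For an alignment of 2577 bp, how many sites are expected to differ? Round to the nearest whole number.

219

Invert JC69: p = (3/4)(1 − e^(−4d/3)) = 0.75 × (1 − e^(-0.12)) = 0.75 × (1 − 0.886920) = 0.084810.
Expected differing sites = pL ≈ 0.084810 × 2577 = 218.55537 ≈ 219.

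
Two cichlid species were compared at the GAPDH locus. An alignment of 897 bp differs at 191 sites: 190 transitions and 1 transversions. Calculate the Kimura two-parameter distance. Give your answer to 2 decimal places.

0.28

P = 190/897 ≈ 0.211817 and Q = 1/897 ≈ 0.001115.
Under the Kimura two-parameter model, d = −½ ln(1 − 2P − Q) − ¼ ln(1 − 2Q).
1 − 2P − Q = 0.575251, giving −½ ln(0.575251) = 0.276474.
1 − 2Q = 0.99777, giving −¼ ln(0.99777) = 0.000558.
d = 0.276474 + 0.000558 = 0.277032.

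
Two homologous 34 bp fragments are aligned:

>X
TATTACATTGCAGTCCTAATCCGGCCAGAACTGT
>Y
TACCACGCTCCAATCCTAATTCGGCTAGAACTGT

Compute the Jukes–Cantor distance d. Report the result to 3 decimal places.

The sequences differ at 8 of 34 sites (3, 4, 7, 8, 10, 13, 21, 26), so p = 8/34 ≈ 0.235294.
d = −(3/4) ln(1 − 4p/3) = −0.75 ln(1 − 0.313725) = −0.75 ln(0.686275)
  = −0.75 × (-0.376477) = 0.282358 substitutions/site.

0.282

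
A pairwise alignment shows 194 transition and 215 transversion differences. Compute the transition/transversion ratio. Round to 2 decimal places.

0.90

R = 194/215 = 0.902325… ≈ 0.90 (to 2 d.p.).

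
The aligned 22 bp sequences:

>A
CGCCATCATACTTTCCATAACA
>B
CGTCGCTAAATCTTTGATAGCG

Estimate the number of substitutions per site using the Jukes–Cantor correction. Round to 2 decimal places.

0.82

The sequences differ at 11 of 22 sites, so p = 11/22 = 0.5.
d = −(3/4) ln(1 − 4p/3) = −0.75 ln(1 − 0.666667) = −0.75 ln(0.333333)
  = −0.75 × (-1.098613) = 0.823960 substitutions/site.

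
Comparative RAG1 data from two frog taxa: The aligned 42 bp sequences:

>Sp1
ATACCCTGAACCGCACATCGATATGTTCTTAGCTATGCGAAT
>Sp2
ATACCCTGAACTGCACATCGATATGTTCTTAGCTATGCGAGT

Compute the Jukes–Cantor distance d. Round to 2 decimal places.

The sequences differ at 2 of 42 sites (12, 41), so p = 2/42 ≈ 0.047619.
d = −(3/4) ln(1 − 4p/3) = −0.75 ln(1 − 0.063492) = −0.75 ln(0.936508)
  = −0.75 × (-0.065597) = 0.049198 substitutions/site.

0.05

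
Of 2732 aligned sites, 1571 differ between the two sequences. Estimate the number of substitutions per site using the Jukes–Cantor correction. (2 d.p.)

1.09

p = 1571/2732 ≈ 0.575037.
d = −(3/4) ln(1 − 4p/3) = −0.75 ln(1 − 0.766716) = −0.75 ln(0.233284)
  = −0.75 × (-1.455499) = 1.091624 substitutions/site.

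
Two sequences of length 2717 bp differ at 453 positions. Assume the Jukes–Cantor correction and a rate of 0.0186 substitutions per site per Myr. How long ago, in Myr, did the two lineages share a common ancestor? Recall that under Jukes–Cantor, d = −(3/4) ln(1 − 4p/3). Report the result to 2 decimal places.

p = 453/2717 ≈ 0.166728.
d = −(3/4) ln(1 − 4p/3) = −0.75 ln(1 − 0.222304) = −0.75 ln(0.777696)
  = −0.75 × (-0.251420) = 0.188565 substitutions/site.
Under a molecular clock d = 2μt, so t = d/(2μ) = 0.188565 / (2 × 0.0186) = 5.07 Myr.

5.07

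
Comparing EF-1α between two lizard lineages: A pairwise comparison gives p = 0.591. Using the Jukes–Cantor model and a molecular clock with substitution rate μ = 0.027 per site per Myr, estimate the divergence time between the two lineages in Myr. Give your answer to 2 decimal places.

d = −(3/4) ln(1 − 4p/3) = −0.75 ln(1 − 0.788) = −0.75 ln(0.212)
  = −0.75 × (-1.551169) = 1.163377 substitutions/site.
Under a molecular clock d = 2μt, so t = d/(2μ) = 1.163377 / (2 × 0.027) = 21.54 Myr.

21.54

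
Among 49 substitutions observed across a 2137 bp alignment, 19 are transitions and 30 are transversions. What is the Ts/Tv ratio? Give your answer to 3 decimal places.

0.633

R = 19/30 = 0.633333… ≈ 0.633 (to 3 d.p.).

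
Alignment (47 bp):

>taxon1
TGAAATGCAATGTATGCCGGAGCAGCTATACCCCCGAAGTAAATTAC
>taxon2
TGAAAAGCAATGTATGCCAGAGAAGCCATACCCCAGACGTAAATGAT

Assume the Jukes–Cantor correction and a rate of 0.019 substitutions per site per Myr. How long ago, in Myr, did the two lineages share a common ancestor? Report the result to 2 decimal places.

5.08

The sequences differ at 8 of 47 sites (6, 19, 23, 27, 35, 38, 45, 47), so p = 8/47 ≈ 0.170213.
d = −(3/4) ln(1 − 4p/3) = −0.75 ln(1 − 0.226951) = −0.75 ln(0.773049)
  = −0.75 × (-0.257413) = 0.193060 substitutions/site.
Under a molecular clock d = 2μt, so t = d/(2μ) = 0.193060 / (2 × 0.019) = 5.08 Myr.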